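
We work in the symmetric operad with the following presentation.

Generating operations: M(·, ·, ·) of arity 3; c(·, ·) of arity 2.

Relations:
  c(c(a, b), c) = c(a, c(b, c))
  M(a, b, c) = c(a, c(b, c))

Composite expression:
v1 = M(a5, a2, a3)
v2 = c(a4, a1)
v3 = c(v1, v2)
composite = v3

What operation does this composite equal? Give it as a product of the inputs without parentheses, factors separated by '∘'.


a5 ∘ a2 ∘ a3 ∘ a4 ∘ a1

Under associativity of c, the answer is the a's in reading order.
M(a5, a2, a3) reduces to a5 ∘ a2 ∘ a3
c(a4, a1) reduces to a4 ∘ a1
c(M(a5, a2, a3), c(a4, a1)) reduces to a5 ∘ a2 ∘ a3 ∘ a4 ∘ a1


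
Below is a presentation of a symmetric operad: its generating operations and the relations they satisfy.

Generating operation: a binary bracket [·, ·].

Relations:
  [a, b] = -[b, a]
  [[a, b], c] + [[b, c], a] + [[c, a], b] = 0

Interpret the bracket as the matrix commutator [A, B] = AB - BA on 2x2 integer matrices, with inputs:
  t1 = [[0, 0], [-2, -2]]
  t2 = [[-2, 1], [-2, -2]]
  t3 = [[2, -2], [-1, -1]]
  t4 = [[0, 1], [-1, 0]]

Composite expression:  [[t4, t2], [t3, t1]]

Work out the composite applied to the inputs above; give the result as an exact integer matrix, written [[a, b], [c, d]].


[[0, -8], [8, 0]]

[t4, t2] = [[-1, 0], [0, 1]]
[t3, t1] = [[4, 4], [4, -4]]
[[t4, t2], [t3, t1]] = [[0, -8], [8, 0]]


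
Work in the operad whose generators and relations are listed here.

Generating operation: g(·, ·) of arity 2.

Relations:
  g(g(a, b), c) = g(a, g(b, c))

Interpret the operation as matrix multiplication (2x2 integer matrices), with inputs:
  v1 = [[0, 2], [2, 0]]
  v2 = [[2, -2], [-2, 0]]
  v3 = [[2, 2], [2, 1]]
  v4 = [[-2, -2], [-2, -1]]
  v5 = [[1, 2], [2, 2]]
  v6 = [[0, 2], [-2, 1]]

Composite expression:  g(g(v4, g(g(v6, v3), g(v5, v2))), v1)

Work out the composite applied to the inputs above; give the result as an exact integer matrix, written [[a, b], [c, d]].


[[0, 16], [32, 24]]

g(v6, v3) = [[4, 2], [-2, -3]]
g(v5, v2) = [[-2, -2], [0, -4]]
g(g(v6, v3), g(v5, v2)) = [[-8, -16], [4, 16]]
g(v4, g(g(v6, v3), g(v5, v2))) = [[8, 0], [12, 16]]
g(g(v4, g(g(v6, v3), g(v5, v2))), v1) = [[0, 16], [32, 24]]


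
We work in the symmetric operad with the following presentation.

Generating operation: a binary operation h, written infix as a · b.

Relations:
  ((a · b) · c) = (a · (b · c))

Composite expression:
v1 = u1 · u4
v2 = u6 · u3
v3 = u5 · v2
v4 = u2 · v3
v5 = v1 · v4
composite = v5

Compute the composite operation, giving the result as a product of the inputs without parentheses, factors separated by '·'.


u1 · u4 · u2 · u5 · u6 · u3


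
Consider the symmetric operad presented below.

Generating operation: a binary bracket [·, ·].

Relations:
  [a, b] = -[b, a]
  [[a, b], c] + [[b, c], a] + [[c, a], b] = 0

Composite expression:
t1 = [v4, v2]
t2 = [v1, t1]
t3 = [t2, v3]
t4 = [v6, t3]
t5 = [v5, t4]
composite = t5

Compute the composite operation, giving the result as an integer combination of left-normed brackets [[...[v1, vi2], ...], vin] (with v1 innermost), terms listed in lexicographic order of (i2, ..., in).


Left-normed coefficients sit on the v1-initial expansion words.
Composite bracket: [v5, [v6, [[v1, [v4, v2]], v3]]]
Each bracket splits as ab - ba, giving 32 signed words (2^5 = 32).
Coefficients come from the v1-initial words:
  v1v2v4v3v6v5 appears with sign -1, giving the term -[[[[[v1, v2], v4], v3], v6], v5]
  v1v4v2v3v6v5 appears with sign +1, giving the term +[[[[[v1, v4], v2], v3], v6], v5]

-[[[[[v1, v2], v4], v3], v6], v5] + [[[[[v1, v4], v2], v3], v6], v5]


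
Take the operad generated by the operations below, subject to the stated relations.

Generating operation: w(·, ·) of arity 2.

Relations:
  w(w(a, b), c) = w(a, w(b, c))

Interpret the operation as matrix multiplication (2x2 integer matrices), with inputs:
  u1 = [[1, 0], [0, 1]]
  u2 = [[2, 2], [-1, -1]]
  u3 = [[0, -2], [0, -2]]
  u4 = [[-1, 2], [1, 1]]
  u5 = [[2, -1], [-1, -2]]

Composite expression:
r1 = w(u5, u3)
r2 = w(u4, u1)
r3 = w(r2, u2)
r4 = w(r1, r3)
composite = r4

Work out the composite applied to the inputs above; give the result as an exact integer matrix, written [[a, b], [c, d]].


w(u5, u3) = [[0, -2], [0, 6]]
w(u4, u1) = [[-1, 2], [1, 1]]
w(w(u4, u1), u2) = [[-4, -4], [1, 1]]
w(w(u5, u3), w(w(u4, u1), u2)) = [[-2, -2], [6, 6]]

[[-2, -2], [6, 6]]


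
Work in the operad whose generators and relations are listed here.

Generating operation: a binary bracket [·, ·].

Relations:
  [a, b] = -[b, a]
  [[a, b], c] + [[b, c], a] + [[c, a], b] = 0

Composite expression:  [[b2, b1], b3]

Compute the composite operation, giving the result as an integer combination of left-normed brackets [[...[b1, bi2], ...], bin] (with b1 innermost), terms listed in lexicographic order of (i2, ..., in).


-[[b1, b2], b3]

Left-normed coefficients sit on the b1-initial expansion words.
Composite bracket: [[b2, b1], b3]
Applying ab - ba throughout gives 4 signed words (2^2 = 4).
Words beginning with b1 determine it all:
  b1b2b3 (sign -1) contributes -[[b1, b2], b3]


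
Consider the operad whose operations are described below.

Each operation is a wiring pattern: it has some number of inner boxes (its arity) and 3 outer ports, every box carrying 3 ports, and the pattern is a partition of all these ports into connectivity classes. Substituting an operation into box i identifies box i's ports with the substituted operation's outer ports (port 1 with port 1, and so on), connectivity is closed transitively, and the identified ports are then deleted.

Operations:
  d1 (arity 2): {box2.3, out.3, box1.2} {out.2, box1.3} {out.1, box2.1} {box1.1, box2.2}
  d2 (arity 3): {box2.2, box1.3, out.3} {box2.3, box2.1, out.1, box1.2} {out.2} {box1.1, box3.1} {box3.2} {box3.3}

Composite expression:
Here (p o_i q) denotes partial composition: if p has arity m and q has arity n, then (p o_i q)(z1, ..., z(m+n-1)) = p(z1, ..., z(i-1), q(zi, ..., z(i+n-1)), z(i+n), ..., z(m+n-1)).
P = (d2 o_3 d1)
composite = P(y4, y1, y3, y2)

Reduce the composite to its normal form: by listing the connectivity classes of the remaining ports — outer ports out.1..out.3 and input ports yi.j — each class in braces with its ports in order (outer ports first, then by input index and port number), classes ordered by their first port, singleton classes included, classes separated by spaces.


Reachability decides: close wires over d2-identified ports.
through d1, on inputs (y3, y2): {out.1, y2.1} {out.2, y3.3} {out.3, y2.3, y3.2} {y2.2, y3.1} (out.j = stage outer ports)
through d2, on inputs (y4, y1, y3, y2): {out.1, y1.1, y1.3, y4.2} {out.2} {out.3, y1.2, y4.3} {y2.1, y4.1} {y2.2, y3.1} {y2.3, y3.2} {y3.3} (out.j = stage outer ports)

{out.1, y1.1, y1.3, y4.2} {out.2} {out.3, y1.2, y4.3} {y2.1, y4.1} {y2.2, y3.1} {y2.3, y3.2} {y3.3}


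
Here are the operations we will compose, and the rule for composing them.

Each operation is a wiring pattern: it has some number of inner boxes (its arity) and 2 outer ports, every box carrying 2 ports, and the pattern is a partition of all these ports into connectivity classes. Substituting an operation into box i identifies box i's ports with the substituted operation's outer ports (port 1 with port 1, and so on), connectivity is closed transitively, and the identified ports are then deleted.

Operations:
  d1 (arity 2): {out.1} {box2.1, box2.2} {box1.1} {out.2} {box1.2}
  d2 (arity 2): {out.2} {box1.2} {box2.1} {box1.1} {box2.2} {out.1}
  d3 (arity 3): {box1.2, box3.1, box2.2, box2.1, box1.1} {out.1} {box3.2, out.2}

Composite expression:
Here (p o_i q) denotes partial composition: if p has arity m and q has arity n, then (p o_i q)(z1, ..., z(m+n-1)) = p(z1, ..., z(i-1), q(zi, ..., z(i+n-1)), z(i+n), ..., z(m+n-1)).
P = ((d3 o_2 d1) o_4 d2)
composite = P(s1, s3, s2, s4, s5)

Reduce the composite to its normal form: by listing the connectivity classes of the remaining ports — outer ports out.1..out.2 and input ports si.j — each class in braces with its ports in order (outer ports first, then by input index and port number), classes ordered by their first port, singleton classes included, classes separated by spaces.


{out.1} {out.2} {s1.1, s1.2} {s2.1, s2.2} {s3.1} {s3.2} {s4.1} {s4.2} {s5.1} {s5.2}

Connectivity passes through glued d3-boundaries; trace each wire chain.
after d1, the pattern on (s3, s2) reads {out.1} {out.2} {s2.1, s2.2} {s3.1} {s3.2} (out.j = its outer ports)
after d2, the pattern on (s4, s5) reads {out.1} {out.2} {s4.1} {s4.2} {s5.1} {s5.2} (out.j = its outer ports)
after d3, the pattern on (s1, s3, s2, s4, s5) reads {out.1} {out.2} {s1.1, s1.2} {s2.1, s2.2} {s3.1} {s3.2} {s4.1} {s4.2} {s5.1} {s5.2} (out.j = its outer ports)


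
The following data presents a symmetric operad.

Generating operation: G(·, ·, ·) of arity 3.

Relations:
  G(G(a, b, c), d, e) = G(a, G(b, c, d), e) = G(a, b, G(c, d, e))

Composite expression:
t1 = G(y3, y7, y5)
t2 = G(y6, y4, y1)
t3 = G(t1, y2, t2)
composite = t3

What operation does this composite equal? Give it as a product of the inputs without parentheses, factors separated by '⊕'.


y3 ⊕ y7 ⊕ y5 ⊕ y2 ⊕ y6 ⊕ y4 ⊕ y1

Every regrouping of G is equal, so read the y-inputs in written order.
G(y3, y7, y5) flattens to y3 ⊕ y7 ⊕ y5
G(y6, y4, y1) flattens to y6 ⊕ y4 ⊕ y1
G(G(y3, y7, y5), y2, G(y6, y4, y1)) flattens to y3 ⊕ y7 ⊕ y5 ⊕ y2 ⊕ y6 ⊕ y4 ⊕ y1


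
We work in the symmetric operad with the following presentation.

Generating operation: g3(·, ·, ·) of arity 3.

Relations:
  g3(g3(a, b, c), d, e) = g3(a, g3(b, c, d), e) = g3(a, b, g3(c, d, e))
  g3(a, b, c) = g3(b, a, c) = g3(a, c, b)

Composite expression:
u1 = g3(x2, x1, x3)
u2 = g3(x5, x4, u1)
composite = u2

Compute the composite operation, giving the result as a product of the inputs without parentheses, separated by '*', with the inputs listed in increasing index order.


x1 * x2 * x3 * x4 * x5


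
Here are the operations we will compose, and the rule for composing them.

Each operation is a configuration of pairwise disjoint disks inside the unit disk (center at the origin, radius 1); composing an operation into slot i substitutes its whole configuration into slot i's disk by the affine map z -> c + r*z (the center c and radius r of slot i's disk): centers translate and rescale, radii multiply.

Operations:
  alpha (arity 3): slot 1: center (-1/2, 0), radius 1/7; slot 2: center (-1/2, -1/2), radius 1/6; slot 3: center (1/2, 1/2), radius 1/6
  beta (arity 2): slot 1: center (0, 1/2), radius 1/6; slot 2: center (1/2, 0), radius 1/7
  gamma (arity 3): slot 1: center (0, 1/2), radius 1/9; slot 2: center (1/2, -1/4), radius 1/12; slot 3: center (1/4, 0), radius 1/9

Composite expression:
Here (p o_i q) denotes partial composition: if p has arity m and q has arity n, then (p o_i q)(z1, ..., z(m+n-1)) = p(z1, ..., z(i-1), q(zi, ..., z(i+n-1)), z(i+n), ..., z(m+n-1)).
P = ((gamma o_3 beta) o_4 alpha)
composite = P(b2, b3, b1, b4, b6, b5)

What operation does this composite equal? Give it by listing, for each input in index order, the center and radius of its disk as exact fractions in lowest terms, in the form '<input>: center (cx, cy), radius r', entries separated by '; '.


b1: center (1/4, 1/18), radius 1/54; b2: center (0, 1/2), radius 1/9; b3: center (1/2, -1/4), radius 1/12; b4: center (25/84, 0), radius 1/441; b5: center (79/252, 1/126), radius 1/378; b6: center (25/84, -1/126), radius 1/378

Below gamma, radii multiply path by path; the b-disk centers shift.
input b2: applying the 1 nested substitution gives center (0, 1/2), radius 1/9
input b3: applying the 1 nested substitution gives center (1/2, -1/4), radius 1/12
input b1: applying the 2 nested substitutions gives center (1/4, 1/18), radius 1/54
input b4: applying the 3 nested substitutions gives center (25/84, 0), radius 1/441
input b6: applying the 3 nested substitutions gives center (25/84, -1/126), radius 1/378
input b5: applying the 3 nested substitutions gives center (79/252, 1/126), radius 1/378


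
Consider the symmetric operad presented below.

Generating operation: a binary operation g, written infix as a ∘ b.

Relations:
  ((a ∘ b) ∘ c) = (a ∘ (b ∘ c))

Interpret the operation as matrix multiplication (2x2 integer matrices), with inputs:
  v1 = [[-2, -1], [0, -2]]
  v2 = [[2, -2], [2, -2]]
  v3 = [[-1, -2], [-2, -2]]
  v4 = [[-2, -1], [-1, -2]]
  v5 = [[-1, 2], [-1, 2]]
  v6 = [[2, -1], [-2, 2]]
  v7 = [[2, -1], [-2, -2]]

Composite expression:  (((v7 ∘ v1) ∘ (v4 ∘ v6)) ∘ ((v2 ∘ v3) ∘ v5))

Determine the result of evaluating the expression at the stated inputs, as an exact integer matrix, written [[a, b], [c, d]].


[[-16, 32], [28, -56]]

(v7 ∘ v1) = [[-4, 0], [4, 6]]
(v4 ∘ v6) = [[-2, 0], [2, -3]]
((v7 ∘ v1) ∘ (v4 ∘ v6)) = [[8, 0], [4, -18]]
(v2 ∘ v3) = [[2, 0], [2, 0]]
((v2 ∘ v3) ∘ v5) = [[-2, 4], [-2, 4]]
(((v7 ∘ v1) ∘ (v4 ∘ v6)) ∘ ((v2 ∘ v3) ∘ v5)) = [[-16, 32], [28, -56]]


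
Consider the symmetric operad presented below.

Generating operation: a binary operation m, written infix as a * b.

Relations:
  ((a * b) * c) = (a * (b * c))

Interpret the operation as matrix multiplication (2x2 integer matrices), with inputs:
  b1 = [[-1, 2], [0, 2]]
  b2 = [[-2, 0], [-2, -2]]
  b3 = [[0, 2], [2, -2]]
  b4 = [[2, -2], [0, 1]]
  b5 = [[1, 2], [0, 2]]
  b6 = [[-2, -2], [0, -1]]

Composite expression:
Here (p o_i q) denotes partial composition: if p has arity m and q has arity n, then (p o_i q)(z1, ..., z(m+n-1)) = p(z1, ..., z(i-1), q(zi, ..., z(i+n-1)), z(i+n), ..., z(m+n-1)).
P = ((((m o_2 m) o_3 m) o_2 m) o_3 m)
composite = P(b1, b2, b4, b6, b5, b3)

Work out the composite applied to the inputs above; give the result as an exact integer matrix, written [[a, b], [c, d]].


(b4 * b6) = [[-4, -2], [0, -1]]
(b2 * (b4 * b6)) = [[8, 4], [8, 6]]
(b5 * b3) = [[4, -2], [4, -4]]
((b2 * (b4 * b6)) * (b5 * b3)) = [[48, -32], [56, -40]]
(b1 * ((b2 * (b4 * b6)) * (b5 * b3))) = [[64, -48], [112, -80]]

[[64, -48], [112, -80]]


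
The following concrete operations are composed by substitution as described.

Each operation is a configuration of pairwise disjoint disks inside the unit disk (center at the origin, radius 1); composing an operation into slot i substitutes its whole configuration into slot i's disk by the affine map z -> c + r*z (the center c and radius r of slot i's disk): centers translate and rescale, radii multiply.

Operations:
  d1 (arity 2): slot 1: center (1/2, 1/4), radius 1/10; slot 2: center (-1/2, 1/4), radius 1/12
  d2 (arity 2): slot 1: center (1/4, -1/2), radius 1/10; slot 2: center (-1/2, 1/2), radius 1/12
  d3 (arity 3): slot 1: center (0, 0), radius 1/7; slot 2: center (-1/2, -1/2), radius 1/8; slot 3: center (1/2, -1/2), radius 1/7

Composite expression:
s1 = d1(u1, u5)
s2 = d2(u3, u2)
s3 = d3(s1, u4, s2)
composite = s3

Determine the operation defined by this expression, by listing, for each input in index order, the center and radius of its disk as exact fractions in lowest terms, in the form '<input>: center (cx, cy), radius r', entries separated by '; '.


u1: center (1/14, 1/28), radius 1/70; u2: center (3/7, -3/7), radius 1/84; u3: center (15/28, -4/7), radius 1/70; u4: center (-1/2, -1/2), radius 1/8; u5: center (-1/14, 1/28), radius 1/84


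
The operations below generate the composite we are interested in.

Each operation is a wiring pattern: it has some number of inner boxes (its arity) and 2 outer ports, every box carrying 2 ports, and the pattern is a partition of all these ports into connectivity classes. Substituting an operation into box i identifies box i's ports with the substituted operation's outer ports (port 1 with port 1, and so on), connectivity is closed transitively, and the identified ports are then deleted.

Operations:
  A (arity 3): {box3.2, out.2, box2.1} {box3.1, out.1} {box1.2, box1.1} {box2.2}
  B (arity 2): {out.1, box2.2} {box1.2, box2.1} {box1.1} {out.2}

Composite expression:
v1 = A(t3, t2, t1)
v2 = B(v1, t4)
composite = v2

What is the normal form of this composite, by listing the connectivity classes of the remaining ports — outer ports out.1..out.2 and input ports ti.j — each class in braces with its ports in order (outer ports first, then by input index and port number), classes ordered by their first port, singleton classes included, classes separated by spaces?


{out.1, t4.2} {out.2} {t1.1} {t1.2, t2.1, t4.1} {t2.2} {t3.1, t3.2}

After gluing at B, chains via deleted ports link the t-ports.
through A, on inputs (t3, t2, t1): {out.1, t1.1} {out.2, t1.2, t2.1} {t2.2} {t3.1, t3.2} (out.j = stage outer ports)
through B, on inputs (t3, t2, t1, t4): {out.1, t4.2} {out.2} {t1.1} {t1.2, t2.1, t4.1} {t2.2} {t3.1, t3.2} (out.j = stage outer ports)


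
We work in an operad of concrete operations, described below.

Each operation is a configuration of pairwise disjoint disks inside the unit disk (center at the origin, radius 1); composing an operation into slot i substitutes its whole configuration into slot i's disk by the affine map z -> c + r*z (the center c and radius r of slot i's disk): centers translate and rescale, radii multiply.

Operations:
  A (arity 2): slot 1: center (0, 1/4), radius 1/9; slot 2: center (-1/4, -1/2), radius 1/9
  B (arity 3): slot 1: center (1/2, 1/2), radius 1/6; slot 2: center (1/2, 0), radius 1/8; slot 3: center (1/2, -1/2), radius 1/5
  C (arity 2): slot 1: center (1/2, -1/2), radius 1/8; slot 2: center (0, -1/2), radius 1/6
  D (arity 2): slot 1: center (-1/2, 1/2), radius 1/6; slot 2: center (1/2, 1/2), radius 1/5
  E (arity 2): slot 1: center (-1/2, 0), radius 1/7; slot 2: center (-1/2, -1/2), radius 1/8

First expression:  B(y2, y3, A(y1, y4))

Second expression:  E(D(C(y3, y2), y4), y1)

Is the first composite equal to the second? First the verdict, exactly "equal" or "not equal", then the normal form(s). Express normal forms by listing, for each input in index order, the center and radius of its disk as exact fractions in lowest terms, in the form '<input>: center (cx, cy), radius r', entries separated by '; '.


not equal; first: y1: center (1/2, -9/20), radius 1/45; y2: center (1/2, 1/2), radius 1/6; y3: center (1/2, 0), radius 1/8; y4: center (9/20, -3/5), radius 1/45; second: y1: center (-1/2, -1/2), radius 1/8; y2: center (-4/7, 5/84), radius 1/252; y3: center (-47/84, 5/84), radius 1/336; y4: center (-3/7, 1/14), radius 1/35

Reducing the first expression gives y1: center (1/2, -9/20), radius 1/45; y2: center (1/2, 1/2), radius 1/6; y3: center (1/2, 0), radius 1/8; y4: center (9/20, -3/5), radius 1/45
Reducing the second expression gives y1: center (-1/2, -1/2), radius 1/8; y2: center (-4/7, 5/84), radius 1/252; y3: center (-47/84, 5/84), radius 1/336; y4: center (-3/7, 1/14), radius 1/35
No match — not equal.


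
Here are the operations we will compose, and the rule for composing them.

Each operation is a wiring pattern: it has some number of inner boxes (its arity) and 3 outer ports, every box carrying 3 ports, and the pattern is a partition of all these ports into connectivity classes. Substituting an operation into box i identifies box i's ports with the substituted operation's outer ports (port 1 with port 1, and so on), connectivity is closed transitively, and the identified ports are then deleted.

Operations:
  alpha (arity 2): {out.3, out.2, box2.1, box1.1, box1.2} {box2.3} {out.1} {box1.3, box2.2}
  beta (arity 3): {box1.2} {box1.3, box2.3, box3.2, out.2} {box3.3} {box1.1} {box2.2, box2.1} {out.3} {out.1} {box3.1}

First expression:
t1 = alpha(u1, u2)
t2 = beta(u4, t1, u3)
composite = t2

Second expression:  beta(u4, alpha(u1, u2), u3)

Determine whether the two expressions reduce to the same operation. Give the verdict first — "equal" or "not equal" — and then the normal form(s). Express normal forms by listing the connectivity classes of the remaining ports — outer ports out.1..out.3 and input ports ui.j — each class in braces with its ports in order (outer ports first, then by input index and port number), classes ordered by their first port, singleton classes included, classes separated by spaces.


equal; the common form is {out.1} {out.2, u1.1, u1.2, u2.1, u3.2, u4.3} {out.3} {u1.3, u2.2} {u2.3} {u3.1} {u3.3} {u4.1} {u4.2}

The first expression reduces to {out.1} {out.2, u1.1, u1.2, u2.1, u3.2, u4.3} {out.3} {u1.3, u2.2} {u2.3} {u3.1} {u3.3} {u4.1} {u4.2}
The second expression reduces to {out.1} {out.2, u1.1, u1.2, u2.1, u3.2, u4.3} {out.3} {u1.3, u2.2} {u2.3} {u3.1} {u3.3} {u4.1} {u4.2}
One common form — equal.


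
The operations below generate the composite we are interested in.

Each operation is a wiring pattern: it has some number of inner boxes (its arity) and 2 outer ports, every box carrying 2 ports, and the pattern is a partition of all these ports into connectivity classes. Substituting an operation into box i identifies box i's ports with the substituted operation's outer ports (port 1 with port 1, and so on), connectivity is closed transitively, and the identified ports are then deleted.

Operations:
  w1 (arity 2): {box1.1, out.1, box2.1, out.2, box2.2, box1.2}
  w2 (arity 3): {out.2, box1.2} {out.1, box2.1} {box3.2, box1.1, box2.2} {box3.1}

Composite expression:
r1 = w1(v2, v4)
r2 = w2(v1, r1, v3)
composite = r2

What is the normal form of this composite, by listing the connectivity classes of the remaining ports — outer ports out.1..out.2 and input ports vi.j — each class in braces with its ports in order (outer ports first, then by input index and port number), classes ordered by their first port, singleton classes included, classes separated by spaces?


{out.1, v1.1, v2.1, v2.2, v3.2, v4.1, v4.2} {out.2, v1.2} {v3.1}

Substituting into w2 glues patterns; closure does the rest.
through w1, on inputs (v2, v4): {out.1, out.2, v2.1, v2.2, v4.1, v4.2} (out.j = stage outer ports)
through w2, on inputs (v1, v2, v4, v3): {out.1, v1.1, v2.1, v2.2, v3.2, v4.1, v4.2} {out.2, v1.2} {v3.1} (out.j = stage outer ports)


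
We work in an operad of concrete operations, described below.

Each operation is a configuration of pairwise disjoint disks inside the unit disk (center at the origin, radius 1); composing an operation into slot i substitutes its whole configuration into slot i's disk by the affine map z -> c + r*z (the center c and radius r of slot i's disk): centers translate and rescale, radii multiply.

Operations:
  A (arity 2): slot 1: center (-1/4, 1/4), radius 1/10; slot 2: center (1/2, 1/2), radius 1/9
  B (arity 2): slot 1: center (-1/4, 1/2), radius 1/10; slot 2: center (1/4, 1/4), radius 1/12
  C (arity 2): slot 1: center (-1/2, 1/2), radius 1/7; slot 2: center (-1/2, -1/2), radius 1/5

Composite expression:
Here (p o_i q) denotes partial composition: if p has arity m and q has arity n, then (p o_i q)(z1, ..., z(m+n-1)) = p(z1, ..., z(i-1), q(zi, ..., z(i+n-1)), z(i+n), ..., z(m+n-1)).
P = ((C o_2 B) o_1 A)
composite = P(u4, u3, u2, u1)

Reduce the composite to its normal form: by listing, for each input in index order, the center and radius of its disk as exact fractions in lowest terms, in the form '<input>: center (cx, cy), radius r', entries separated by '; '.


Nesting under C composes maps z -> c + r*z down each u-path.
u4 passes through 2 substitutions, ending at center (-15/28, 15/28), radius 1/70
u3 passes through 2 substitutions, ending at center (-3/7, 4/7), radius 1/63
u2 passes through 2 substitutions, ending at center (-11/20, -2/5), radius 1/50
u1 passes through 2 substitutions, ending at center (-9/20, -9/20), radius 1/60

u1: center (-9/20, -9/20), radius 1/60; u2: center (-11/20, -2/5), radius 1/50; u3: center (-3/7, 4/7), radius 1/63; u4: center (-15/28, 15/28), radius 1/70


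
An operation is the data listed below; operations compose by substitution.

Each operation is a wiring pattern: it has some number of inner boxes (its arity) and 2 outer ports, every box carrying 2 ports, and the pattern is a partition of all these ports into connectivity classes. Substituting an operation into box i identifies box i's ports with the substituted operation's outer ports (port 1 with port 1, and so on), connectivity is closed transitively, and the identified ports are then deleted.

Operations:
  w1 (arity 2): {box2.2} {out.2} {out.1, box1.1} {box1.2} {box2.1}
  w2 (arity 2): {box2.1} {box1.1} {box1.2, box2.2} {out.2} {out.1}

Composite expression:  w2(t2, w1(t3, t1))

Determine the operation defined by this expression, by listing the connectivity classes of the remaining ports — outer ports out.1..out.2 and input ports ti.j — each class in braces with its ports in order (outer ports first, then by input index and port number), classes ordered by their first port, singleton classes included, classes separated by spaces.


Substituting into w2 glues patterns; closure does the rest.
after w1, the pattern on (t3, t1) reads {out.1, t3.1} {out.2} {t1.1} {t1.2} {t3.2} (out.j = its outer ports)
after w2, the pattern on (t2, t3, t1) reads {out.1} {out.2} {t1.1} {t1.2} {t2.1} {t2.2} {t3.1} {t3.2} (out.j = its outer ports)

{out.1} {out.2} {t1.1} {t1.2} {t2.1} {t2.2} {t3.1} {t3.2}


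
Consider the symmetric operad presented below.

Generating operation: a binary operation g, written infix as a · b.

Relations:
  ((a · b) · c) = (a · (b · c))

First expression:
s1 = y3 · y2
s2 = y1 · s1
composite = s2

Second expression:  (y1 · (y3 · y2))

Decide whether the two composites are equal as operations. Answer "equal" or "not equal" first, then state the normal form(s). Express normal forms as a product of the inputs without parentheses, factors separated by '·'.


equal; the common form is y1 · y3 · y2

The first expression reduces to y1 · y3 · y2
The second expression reduces to y1 · y3 · y2
The forms coincide; equal.


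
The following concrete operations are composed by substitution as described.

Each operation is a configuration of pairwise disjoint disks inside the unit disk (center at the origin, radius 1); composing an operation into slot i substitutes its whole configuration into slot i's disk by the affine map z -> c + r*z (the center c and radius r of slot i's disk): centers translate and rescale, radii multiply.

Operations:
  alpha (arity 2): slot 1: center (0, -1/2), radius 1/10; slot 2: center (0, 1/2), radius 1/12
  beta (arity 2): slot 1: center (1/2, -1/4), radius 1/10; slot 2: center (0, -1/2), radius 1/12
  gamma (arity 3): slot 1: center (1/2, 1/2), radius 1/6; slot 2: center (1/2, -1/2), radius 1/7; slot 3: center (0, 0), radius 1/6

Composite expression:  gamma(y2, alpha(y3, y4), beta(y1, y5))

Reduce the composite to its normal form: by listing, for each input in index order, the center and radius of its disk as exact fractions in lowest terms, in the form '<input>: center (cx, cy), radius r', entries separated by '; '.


y1: center (1/12, -1/24), radius 1/60; y2: center (1/2, 1/2), radius 1/6; y3: center (1/2, -4/7), radius 1/70; y4: center (1/2, -3/7), radius 1/84; y5: center (0, -1/12), radius 1/72

Follow each y-input down from gamma: c' goes to c + r*c', radius to r*r'.
input y2: applying the 1 nested substitution gives center (1/2, 1/2), radius 1/6
input y3: applying the 2 nested substitutions gives center (1/2, -4/7), radius 1/70
input y4: applying the 2 nested substitutions gives center (1/2, -3/7), radius 1/84
input y1: applying the 2 nested substitutions gives center (1/12, -1/24), radius 1/60
input y5: applying the 2 nested substitutions gives center (0, -1/12), radius 1/72


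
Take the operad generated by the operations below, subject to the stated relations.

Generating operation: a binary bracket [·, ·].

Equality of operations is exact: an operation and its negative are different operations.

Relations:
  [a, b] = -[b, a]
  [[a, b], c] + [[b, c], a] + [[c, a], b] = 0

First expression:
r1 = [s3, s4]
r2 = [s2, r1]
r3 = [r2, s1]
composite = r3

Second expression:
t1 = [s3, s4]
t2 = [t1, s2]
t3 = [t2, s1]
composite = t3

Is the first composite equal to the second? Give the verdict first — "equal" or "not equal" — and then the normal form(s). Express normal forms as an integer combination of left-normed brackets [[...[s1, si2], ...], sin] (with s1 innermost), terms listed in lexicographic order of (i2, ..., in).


not equal; the first gives -[[[s1, s2], s3], s4] + [[[s1, s2], s4], s3] + [[[s1, s3], s4], s2] - [[[s1, s4], s3], s2] and the second [[[s1, s2], s3], s4] - [[[s1, s2], s4], s3] - [[[s1, s3], s4], s2] + [[[s1, s4], s3], s2]


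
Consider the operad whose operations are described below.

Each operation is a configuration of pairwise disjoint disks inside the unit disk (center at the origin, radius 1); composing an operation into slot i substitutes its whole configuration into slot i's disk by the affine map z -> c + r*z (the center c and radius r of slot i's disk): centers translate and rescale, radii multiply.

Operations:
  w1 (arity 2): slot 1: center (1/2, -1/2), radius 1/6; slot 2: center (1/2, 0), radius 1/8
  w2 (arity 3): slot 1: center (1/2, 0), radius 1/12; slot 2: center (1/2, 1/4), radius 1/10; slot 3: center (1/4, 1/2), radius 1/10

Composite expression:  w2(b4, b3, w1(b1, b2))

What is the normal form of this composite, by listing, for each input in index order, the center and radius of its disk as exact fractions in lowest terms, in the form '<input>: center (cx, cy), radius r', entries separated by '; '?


Follow each b-input down from w2: c' goes to c + r*c', radius to r*r'.
input b4: composing its 1 substitution step yields center (1/2, 0), radius 1/12
input b3: composing its 1 substitution step yields center (1/2, 1/4), radius 1/10
input b1: composing its 2 substitution steps yields center (3/10, 9/20), radius 1/60
input b2: composing its 2 substitution steps yields center (3/10, 1/2), radius 1/80

b1: center (3/10, 9/20), radius 1/60; b2: center (3/10, 1/2), radius 1/80; b3: center (1/2, 1/4), radius 1/10; b4: center (1/2, 0), radius 1/12


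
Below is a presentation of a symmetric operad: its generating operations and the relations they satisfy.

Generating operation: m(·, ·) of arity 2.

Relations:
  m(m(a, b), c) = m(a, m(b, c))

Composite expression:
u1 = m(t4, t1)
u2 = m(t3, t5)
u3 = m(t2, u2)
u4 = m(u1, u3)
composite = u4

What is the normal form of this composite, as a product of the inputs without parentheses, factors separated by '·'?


Every regrouping of m is equal, so read the t-inputs in written order.
m(t4, t1) unparenthesizes to t4 · t1
m(t3, t5) unparenthesizes to t3 · t5
m(t2, m(t3, t5)) unparenthesizes to t2 · t3 · t5
m(m(t4, t1), m(t2, m(t3, t5))) unparenthesizes to t4 · t1 · t2 · t3 · t5

t4 · t1 · t2 · t3 · t5


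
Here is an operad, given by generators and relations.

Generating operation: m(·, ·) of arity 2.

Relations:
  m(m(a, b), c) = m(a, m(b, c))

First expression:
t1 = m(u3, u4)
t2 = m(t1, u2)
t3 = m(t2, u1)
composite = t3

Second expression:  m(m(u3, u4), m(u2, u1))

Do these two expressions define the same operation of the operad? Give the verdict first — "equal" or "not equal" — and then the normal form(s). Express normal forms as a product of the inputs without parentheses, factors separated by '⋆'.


equal; the common form is u3 ⋆ u4 ⋆ u2 ⋆ u1

Normal form of the first expression: u3 ⋆ u4 ⋆ u2 ⋆ u1
Normal form of the second expression: u3 ⋆ u4 ⋆ u2 ⋆ u1
The normal forms match — equal.


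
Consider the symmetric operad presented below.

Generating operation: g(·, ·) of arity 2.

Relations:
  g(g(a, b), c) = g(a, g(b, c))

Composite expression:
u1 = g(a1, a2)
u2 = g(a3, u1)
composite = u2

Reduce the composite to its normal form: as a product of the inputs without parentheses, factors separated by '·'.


a3 · a1 · a2

All parenthesizations of g agree; list the a-inputs left to right.
g(a1, a2) flattens to a1 · a2
g(a3, g(a1, a2)) flattens to a3 · a1 · a2


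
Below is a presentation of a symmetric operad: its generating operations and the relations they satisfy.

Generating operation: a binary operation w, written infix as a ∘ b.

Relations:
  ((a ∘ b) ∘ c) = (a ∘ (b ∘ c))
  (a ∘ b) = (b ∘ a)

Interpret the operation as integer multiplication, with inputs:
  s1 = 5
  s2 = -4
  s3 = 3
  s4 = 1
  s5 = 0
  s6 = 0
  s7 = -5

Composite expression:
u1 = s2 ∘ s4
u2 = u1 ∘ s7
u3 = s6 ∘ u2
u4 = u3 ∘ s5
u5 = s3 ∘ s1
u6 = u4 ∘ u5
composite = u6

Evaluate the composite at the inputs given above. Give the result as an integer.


(s2 ∘ s4) = -4
((s2 ∘ s4) ∘ s7) = 20
(s6 ∘ ((s2 ∘ s4) ∘ s7)) = 0
((s6 ∘ ((s2 ∘ s4) ∘ s7)) ∘ s5) = 0
(s3 ∘ s1) = 15
(((s6 ∘ ((s2 ∘ s4) ∘ s7)) ∘ s5) ∘ (s3 ∘ s1)) = 0

0


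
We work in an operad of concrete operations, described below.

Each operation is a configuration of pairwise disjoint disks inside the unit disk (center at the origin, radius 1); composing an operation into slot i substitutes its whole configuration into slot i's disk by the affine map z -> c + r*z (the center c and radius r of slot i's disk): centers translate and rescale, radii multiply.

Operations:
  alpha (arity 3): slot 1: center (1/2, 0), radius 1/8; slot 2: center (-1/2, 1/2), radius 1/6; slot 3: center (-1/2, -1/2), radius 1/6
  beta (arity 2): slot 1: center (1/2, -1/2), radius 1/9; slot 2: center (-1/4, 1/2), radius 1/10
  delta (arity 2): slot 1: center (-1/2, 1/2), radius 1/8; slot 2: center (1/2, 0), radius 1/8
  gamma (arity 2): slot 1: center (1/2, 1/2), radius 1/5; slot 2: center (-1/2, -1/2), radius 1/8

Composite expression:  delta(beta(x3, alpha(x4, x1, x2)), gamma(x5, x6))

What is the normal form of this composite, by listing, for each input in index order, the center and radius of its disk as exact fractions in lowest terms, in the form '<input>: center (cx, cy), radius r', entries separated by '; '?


x1: center (-43/80, 91/160), radius 1/480; x2: center (-43/80, 89/160), radius 1/480; x3: center (-7/16, 7/16), radius 1/72; x4: center (-21/40, 9/16), radius 1/640; x5: center (9/16, 1/16), radius 1/40; x6: center (7/16, -1/16), radius 1/64

Nesting under delta composes maps z -> c + r*z down each x-path.
input x3: applying the 2 nested substitutions gives center (-7/16, 7/16), radius 1/72
input x4: applying the 3 nested substitutions gives center (-21/40, 9/16), radius 1/640
input x1: applying the 3 nested substitutions gives center (-43/80, 91/160), radius 1/480
input x2: applying the 3 nested substitutions gives center (-43/80, 89/160), radius 1/480
input x5: applying the 2 nested substitutions gives center (9/16, 1/16), radius 1/40
input x6: applying the 2 nested substitutions gives center (7/16, -1/16), radius 1/64


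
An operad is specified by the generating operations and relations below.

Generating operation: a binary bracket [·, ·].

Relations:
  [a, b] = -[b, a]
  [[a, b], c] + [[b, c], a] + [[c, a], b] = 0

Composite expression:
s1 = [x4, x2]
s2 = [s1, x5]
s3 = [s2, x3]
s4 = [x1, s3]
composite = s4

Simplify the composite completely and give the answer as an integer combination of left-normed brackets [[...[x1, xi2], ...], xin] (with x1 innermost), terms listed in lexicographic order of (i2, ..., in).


-[[[[x1, x2], x4], x5], x3] + [[[[x1, x3], x2], x4], x5] - [[[[x1, x3], x4], x2], x5] - [[[[x1, x3], x5], x2], x4] + [[[[x1, x3], x5], x4], x2] + [[[[x1, x4], x2], x5], x3] + [[[[x1, x5], x2], x4], x3] - [[[[x1, x5], x4], x2], x3]

In the tensor algebra, words opening x1 carry the x1-anchored form.
Composite bracket: [x1, [[[x4, x2], x5], x3]]
Applying ab - ba throughout gives 16 signed words (2^4 = 16).
Words beginning with x1 determine it all:
  word x1x2x4x5x3 has sign -1, contributing -[[[[x1, x2], x4], x5], x3]
  word x1x3x2x4x5 has sign +1, contributing +[[[[x1, x3], x2], x4], x5]
  word x1x3x4x2x5 has sign -1, contributing -[[[[x1, x3], x4], x2], x5]
  word x1x3x5x2x4 has sign -1, contributing -[[[[x1, x3], x5], x2], x4]
  word x1x3x5x4x2 has sign +1, contributing +[[[[x1, x3], x5], x4], x2]
  word x1x4x2x5x3 has sign +1, contributing +[[[[x1, x4], x2], x5], x3]
  word x1x5x2x4x3 has sign +1, contributing +[[[[x1, x5], x2], x4], x3]
  word x1x5x4x2x3 has sign -1, contributing -[[[[x1, x5], x4], x2], x3]


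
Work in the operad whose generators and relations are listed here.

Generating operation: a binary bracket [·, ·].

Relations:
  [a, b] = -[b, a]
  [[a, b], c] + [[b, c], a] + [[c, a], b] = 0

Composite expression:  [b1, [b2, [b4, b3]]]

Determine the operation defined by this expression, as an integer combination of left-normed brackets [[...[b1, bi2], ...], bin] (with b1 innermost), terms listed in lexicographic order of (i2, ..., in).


-[[[b1, b2], b3], b4] + [[[b1, b2], b4], b3] + [[[b1, b3], b4], b2] - [[[b1, b4], b3], b2]

A multilinear Lie element is pinned by b1-initial words (b1 innermost).
Composite bracket: [b1, [b2, [b4, b3]]]
The bracket unfolds into 8 signed words via [a, b] = ab - ba (2^3 = 8).
Collect the words opening with b1:
  b1b2b3b4 (sign -1) contributes -[[[b1, b2], b3], b4]
  b1b2b4b3 (sign +1) contributes +[[[b1, b2], b4], b3]
  b1b3b4b2 (sign +1) contributes +[[[b1, b3], b4], b2]
  b1b4b3b2 (sign -1) contributes -[[[b1, b4], b3], b2]


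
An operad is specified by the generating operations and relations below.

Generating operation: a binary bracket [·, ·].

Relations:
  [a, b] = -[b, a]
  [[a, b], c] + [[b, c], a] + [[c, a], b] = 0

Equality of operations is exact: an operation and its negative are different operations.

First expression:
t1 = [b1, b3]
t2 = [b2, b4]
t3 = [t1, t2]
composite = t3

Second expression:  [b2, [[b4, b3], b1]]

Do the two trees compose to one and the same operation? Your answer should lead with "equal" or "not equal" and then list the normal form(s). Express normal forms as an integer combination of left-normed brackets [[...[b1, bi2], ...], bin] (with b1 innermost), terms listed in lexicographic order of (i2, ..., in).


not equal — first [[[b1, b3], b2], b4] - [[[b1, b3], b4], b2], second -[[[b1, b3], b4], b2] + [[[b1, b4], b3], b2]

The first expression, normalized: [[[b1, b3], b2], b4] - [[[b1, b3], b4], b2]
The second expression, normalized: -[[[b1, b3], b4], b2] + [[[b1, b4], b3], b2]
No match — not equal.


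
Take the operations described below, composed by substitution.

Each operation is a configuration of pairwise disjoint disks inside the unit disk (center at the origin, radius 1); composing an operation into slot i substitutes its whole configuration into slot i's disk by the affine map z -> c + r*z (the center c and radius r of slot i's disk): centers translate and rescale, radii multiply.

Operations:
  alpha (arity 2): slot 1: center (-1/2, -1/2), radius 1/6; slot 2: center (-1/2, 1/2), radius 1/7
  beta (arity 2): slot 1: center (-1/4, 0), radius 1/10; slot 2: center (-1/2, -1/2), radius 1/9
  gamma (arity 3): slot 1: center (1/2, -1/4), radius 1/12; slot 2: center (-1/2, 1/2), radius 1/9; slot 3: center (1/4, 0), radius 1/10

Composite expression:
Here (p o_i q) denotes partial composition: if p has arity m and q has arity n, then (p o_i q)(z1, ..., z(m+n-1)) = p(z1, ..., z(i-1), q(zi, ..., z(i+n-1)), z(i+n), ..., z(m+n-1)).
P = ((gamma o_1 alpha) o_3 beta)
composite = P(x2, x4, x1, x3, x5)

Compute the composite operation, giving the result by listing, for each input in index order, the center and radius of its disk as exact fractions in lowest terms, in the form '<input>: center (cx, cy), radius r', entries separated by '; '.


Affine substitution under gamma: radii multiply and x-centers shift.
x2: after 2 affine steps, its disk has center (11/24, -7/24), radius 1/72
x4: after 2 affine steps, its disk has center (11/24, -5/24), radius 1/84
x1: after 2 affine steps, its disk has center (-19/36, 1/2), radius 1/90
x3: after 2 affine steps, its disk has center (-5/9, 4/9), radius 1/81
x5: after 1 affine step, its disk has center (1/4, 0), radius 1/10

x1: center (-19/36, 1/2), radius 1/90; x2: center (11/24, -7/24), radius 1/72; x3: center (-5/9, 4/9), radius 1/81; x4: center (11/24, -5/24), radius 1/84; x5: center (1/4, 0), radius 1/10


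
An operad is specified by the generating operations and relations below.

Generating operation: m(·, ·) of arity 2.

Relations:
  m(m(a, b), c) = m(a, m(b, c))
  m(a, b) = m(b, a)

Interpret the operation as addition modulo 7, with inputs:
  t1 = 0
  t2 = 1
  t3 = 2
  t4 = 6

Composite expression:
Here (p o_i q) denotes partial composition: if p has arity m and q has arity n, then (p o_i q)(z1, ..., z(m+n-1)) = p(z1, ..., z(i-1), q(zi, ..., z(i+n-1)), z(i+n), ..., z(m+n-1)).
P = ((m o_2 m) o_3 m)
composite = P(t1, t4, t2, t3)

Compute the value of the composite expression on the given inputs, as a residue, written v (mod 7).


m(t2, t3) = 3
m(t4, m(t2, t3)) = 2
m(t1, m(t4, m(t2, t3))) = 2

2 (mod 7)
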